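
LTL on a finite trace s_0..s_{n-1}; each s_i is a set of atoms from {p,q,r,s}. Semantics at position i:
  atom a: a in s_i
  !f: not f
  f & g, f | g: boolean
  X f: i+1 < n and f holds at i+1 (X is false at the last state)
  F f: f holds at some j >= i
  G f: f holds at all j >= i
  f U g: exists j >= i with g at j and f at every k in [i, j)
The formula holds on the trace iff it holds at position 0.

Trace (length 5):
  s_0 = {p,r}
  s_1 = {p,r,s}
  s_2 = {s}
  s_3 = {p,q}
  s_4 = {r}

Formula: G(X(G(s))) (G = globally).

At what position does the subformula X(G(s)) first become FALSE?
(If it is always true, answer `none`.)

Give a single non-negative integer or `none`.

s_0={p,r}: X(G(s))=False G(s)=False s=False
s_1={p,r,s}: X(G(s))=False G(s)=False s=True
s_2={s}: X(G(s))=False G(s)=False s=True
s_3={p,q}: X(G(s))=False G(s)=False s=False
s_4={r}: X(G(s))=False G(s)=False s=False
G(X(G(s))) holds globally = False
First violation at position 0.

Answer: 0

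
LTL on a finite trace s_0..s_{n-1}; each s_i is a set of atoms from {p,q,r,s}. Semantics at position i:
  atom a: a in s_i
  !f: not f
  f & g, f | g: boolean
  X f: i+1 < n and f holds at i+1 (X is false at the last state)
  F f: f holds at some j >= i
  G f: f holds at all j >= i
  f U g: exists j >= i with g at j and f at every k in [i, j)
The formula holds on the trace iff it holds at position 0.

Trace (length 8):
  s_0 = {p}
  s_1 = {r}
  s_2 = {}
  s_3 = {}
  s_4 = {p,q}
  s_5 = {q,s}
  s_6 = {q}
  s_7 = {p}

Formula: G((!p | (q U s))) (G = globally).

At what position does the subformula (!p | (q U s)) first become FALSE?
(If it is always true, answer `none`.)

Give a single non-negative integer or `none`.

s_0={p}: (!p | (q U s))=False !p=False p=True (q U s)=False q=False s=False
s_1={r}: (!p | (q U s))=True !p=True p=False (q U s)=False q=False s=False
s_2={}: (!p | (q U s))=True !p=True p=False (q U s)=False q=False s=False
s_3={}: (!p | (q U s))=True !p=True p=False (q U s)=False q=False s=False
s_4={p,q}: (!p | (q U s))=True !p=False p=True (q U s)=True q=True s=False
s_5={q,s}: (!p | (q U s))=True !p=True p=False (q U s)=True q=True s=True
s_6={q}: (!p | (q U s))=True !p=True p=False (q U s)=False q=True s=False
s_7={p}: (!p | (q U s))=False !p=False p=True (q U s)=False q=False s=False
G((!p | (q U s))) holds globally = False
First violation at position 0.

Answer: 0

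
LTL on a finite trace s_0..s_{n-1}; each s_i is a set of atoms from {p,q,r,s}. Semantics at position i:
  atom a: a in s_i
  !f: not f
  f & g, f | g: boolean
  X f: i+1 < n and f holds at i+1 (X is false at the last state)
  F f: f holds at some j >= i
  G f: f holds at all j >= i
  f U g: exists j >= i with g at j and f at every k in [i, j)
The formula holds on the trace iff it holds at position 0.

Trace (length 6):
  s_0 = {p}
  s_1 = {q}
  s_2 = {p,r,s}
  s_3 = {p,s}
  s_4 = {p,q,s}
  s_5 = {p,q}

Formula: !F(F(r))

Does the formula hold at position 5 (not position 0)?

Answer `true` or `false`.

Answer: true

Derivation:
s_0={p}: !F(F(r))=False F(F(r))=True F(r)=True r=False
s_1={q}: !F(F(r))=False F(F(r))=True F(r)=True r=False
s_2={p,r,s}: !F(F(r))=False F(F(r))=True F(r)=True r=True
s_3={p,s}: !F(F(r))=True F(F(r))=False F(r)=False r=False
s_4={p,q,s}: !F(F(r))=True F(F(r))=False F(r)=False r=False
s_5={p,q}: !F(F(r))=True F(F(r))=False F(r)=False r=False
Evaluating at position 5: result = True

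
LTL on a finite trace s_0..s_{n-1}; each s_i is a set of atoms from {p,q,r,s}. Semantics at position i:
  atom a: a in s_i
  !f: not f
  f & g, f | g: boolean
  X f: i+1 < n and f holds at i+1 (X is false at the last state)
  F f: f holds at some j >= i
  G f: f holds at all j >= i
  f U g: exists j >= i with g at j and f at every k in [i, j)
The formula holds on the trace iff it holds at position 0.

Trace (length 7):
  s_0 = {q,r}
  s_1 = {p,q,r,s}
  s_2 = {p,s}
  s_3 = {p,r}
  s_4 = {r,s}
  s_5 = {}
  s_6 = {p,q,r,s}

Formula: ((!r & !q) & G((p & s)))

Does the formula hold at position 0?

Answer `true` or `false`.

Answer: false

Derivation:
s_0={q,r}: ((!r & !q) & G((p & s)))=False (!r & !q)=False !r=False r=True !q=False q=True G((p & s))=False (p & s)=False p=False s=False
s_1={p,q,r,s}: ((!r & !q) & G((p & s)))=False (!r & !q)=False !r=False r=True !q=False q=True G((p & s))=False (p & s)=True p=True s=True
s_2={p,s}: ((!r & !q) & G((p & s)))=False (!r & !q)=True !r=True r=False !q=True q=False G((p & s))=False (p & s)=True p=True s=True
s_3={p,r}: ((!r & !q) & G((p & s)))=False (!r & !q)=False !r=False r=True !q=True q=False G((p & s))=False (p & s)=False p=True s=False
s_4={r,s}: ((!r & !q) & G((p & s)))=False (!r & !q)=False !r=False r=True !q=True q=False G((p & s))=False (p & s)=False p=False s=True
s_5={}: ((!r & !q) & G((p & s)))=False (!r & !q)=True !r=True r=False !q=True q=False G((p & s))=False (p & s)=False p=False s=False
s_6={p,q,r,s}: ((!r & !q) & G((p & s)))=False (!r & !q)=False !r=False r=True !q=False q=True G((p & s))=True (p & s)=True p=True s=True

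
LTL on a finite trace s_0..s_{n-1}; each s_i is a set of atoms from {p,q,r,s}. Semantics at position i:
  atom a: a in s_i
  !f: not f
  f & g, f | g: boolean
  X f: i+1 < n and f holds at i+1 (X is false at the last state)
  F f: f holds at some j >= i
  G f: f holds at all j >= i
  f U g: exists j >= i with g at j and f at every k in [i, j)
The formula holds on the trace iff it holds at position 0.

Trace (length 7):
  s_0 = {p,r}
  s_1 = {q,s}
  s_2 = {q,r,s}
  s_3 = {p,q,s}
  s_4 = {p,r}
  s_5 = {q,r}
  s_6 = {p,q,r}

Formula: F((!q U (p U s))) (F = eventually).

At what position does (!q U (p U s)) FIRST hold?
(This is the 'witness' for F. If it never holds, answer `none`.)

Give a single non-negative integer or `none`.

Answer: 0

Derivation:
s_0={p,r}: (!q U (p U s))=True !q=True q=False (p U s)=True p=True s=False
s_1={q,s}: (!q U (p U s))=True !q=False q=True (p U s)=True p=False s=True
s_2={q,r,s}: (!q U (p U s))=True !q=False q=True (p U s)=True p=False s=True
s_3={p,q,s}: (!q U (p U s))=True !q=False q=True (p U s)=True p=True s=True
s_4={p,r}: (!q U (p U s))=False !q=True q=False (p U s)=False p=True s=False
s_5={q,r}: (!q U (p U s))=False !q=False q=True (p U s)=False p=False s=False
s_6={p,q,r}: (!q U (p U s))=False !q=False q=True (p U s)=False p=True s=False
F((!q U (p U s))) holds; first witness at position 0.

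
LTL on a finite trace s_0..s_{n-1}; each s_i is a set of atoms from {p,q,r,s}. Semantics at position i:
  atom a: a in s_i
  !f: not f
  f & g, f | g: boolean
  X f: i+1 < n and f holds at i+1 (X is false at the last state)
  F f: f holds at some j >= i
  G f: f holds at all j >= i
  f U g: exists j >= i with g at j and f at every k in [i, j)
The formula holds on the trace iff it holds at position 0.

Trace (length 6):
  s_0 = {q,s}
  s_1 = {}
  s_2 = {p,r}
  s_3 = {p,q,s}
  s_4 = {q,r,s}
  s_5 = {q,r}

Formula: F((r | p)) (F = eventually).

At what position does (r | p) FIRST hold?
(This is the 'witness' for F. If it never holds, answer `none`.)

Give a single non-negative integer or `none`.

s_0={q,s}: (r | p)=False r=False p=False
s_1={}: (r | p)=False r=False p=False
s_2={p,r}: (r | p)=True r=True p=True
s_3={p,q,s}: (r | p)=True r=False p=True
s_4={q,r,s}: (r | p)=True r=True p=False
s_5={q,r}: (r | p)=True r=True p=False
F((r | p)) holds; first witness at position 2.

Answer: 2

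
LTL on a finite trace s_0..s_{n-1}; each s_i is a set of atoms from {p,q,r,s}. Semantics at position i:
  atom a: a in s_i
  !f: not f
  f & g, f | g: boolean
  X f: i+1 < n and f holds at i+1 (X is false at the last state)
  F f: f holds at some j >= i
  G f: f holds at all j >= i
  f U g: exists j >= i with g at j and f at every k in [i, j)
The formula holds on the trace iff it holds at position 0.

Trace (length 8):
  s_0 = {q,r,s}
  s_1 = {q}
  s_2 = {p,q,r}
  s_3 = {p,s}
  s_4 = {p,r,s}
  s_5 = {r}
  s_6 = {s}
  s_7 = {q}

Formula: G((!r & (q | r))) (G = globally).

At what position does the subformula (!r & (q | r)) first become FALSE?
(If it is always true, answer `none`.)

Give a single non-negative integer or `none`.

s_0={q,r,s}: (!r & (q | r))=False !r=False r=True (q | r)=True q=True
s_1={q}: (!r & (q | r))=True !r=True r=False (q | r)=True q=True
s_2={p,q,r}: (!r & (q | r))=False !r=False r=True (q | r)=True q=True
s_3={p,s}: (!r & (q | r))=False !r=True r=False (q | r)=False q=False
s_4={p,r,s}: (!r & (q | r))=False !r=False r=True (q | r)=True q=False
s_5={r}: (!r & (q | r))=False !r=False r=True (q | r)=True q=False
s_6={s}: (!r & (q | r))=False !r=True r=False (q | r)=False q=False
s_7={q}: (!r & (q | r))=True !r=True r=False (q | r)=True q=True
G((!r & (q | r))) holds globally = False
First violation at position 0.

Answer: 0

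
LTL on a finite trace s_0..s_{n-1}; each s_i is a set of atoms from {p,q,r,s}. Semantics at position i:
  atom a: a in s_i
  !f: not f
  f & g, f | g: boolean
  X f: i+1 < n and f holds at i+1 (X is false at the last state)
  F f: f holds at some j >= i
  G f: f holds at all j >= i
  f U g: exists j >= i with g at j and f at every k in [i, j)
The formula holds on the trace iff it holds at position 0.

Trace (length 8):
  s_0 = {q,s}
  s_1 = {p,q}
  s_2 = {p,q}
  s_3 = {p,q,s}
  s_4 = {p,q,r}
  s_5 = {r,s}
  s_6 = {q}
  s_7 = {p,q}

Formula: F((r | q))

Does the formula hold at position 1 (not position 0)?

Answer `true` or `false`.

Answer: true

Derivation:
s_0={q,s}: F((r | q))=True (r | q)=True r=False q=True
s_1={p,q}: F((r | q))=True (r | q)=True r=False q=True
s_2={p,q}: F((r | q))=True (r | q)=True r=False q=True
s_3={p,q,s}: F((r | q))=True (r | q)=True r=False q=True
s_4={p,q,r}: F((r | q))=True (r | q)=True r=True q=True
s_5={r,s}: F((r | q))=True (r | q)=True r=True q=False
s_6={q}: F((r | q))=True (r | q)=True r=False q=True
s_7={p,q}: F((r | q))=True (r | q)=True r=False q=True
Evaluating at position 1: result = True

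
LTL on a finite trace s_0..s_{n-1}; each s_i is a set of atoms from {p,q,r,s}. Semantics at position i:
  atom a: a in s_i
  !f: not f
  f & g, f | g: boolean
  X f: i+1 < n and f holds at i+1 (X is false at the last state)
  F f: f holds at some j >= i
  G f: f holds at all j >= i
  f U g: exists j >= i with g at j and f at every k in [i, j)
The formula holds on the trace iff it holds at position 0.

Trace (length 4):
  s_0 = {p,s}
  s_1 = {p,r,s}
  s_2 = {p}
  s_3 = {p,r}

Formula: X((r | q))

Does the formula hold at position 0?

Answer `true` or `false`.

Answer: true

Derivation:
s_0={p,s}: X((r | q))=True (r | q)=False r=False q=False
s_1={p,r,s}: X((r | q))=False (r | q)=True r=True q=False
s_2={p}: X((r | q))=True (r | q)=False r=False q=False
s_3={p,r}: X((r | q))=False (r | q)=True r=True q=False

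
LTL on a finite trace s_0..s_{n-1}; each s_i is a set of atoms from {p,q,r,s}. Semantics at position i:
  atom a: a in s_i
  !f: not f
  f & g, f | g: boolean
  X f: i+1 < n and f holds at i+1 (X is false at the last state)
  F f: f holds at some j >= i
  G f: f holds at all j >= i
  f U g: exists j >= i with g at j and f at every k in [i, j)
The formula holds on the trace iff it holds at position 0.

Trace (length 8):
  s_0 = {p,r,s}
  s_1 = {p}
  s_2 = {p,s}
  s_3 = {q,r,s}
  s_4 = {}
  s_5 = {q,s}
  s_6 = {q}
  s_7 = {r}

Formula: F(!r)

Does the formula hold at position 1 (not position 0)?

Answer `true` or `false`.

s_0={p,r,s}: F(!r)=True !r=False r=True
s_1={p}: F(!r)=True !r=True r=False
s_2={p,s}: F(!r)=True !r=True r=False
s_3={q,r,s}: F(!r)=True !r=False r=True
s_4={}: F(!r)=True !r=True r=False
s_5={q,s}: F(!r)=True !r=True r=False
s_6={q}: F(!r)=True !r=True r=False
s_7={r}: F(!r)=False !r=False r=True
Evaluating at position 1: result = True

Answer: true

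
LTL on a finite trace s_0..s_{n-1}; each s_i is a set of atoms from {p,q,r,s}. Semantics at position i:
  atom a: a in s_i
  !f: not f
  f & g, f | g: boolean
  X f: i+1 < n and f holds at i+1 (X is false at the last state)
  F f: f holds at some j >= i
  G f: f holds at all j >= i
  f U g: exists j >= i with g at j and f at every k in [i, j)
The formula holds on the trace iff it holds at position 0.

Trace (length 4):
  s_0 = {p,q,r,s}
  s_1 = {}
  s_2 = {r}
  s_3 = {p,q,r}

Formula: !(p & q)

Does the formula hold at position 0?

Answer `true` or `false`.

s_0={p,q,r,s}: !(p & q)=False (p & q)=True p=True q=True
s_1={}: !(p & q)=True (p & q)=False p=False q=False
s_2={r}: !(p & q)=True (p & q)=False p=False q=False
s_3={p,q,r}: !(p & q)=False (p & q)=True p=True q=True

Answer: false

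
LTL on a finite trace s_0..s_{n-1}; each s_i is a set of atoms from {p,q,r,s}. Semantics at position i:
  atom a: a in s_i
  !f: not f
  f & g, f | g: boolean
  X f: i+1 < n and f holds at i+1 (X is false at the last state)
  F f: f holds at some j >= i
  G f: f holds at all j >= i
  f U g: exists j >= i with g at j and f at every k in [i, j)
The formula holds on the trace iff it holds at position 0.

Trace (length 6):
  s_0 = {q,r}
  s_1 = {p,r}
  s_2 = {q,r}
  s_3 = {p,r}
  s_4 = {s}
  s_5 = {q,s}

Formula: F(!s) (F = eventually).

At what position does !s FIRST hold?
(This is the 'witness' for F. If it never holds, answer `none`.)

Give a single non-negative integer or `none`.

s_0={q,r}: !s=True s=False
s_1={p,r}: !s=True s=False
s_2={q,r}: !s=True s=False
s_3={p,r}: !s=True s=False
s_4={s}: !s=False s=True
s_5={q,s}: !s=False s=True
F(!s) holds; first witness at position 0.

Answer: 0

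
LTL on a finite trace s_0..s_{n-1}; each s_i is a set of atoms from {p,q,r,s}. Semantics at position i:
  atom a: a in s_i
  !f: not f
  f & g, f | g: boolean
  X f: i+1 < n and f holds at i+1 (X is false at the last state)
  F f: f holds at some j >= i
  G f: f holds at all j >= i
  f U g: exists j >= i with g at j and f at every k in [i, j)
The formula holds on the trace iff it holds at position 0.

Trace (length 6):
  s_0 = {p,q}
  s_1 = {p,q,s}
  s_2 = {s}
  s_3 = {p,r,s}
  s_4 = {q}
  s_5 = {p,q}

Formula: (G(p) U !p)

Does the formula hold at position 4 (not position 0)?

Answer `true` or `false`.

s_0={p,q}: (G(p) U !p)=False G(p)=False p=True !p=False
s_1={p,q,s}: (G(p) U !p)=False G(p)=False p=True !p=False
s_2={s}: (G(p) U !p)=True G(p)=False p=False !p=True
s_3={p,r,s}: (G(p) U !p)=False G(p)=False p=True !p=False
s_4={q}: (G(p) U !p)=True G(p)=False p=False !p=True
s_5={p,q}: (G(p) U !p)=False G(p)=True p=True !p=False
Evaluating at position 4: result = True

Answer: true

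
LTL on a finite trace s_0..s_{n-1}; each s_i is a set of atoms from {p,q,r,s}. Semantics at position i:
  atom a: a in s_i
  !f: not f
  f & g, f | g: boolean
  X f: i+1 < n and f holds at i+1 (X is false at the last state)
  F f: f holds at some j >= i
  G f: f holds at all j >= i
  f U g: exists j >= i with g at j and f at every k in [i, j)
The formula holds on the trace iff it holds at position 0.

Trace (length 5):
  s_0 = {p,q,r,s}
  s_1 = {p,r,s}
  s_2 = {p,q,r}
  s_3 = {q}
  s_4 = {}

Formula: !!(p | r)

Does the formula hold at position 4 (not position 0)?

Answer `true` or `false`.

Answer: false

Derivation:
s_0={p,q,r,s}: !!(p | r)=True !(p | r)=False (p | r)=True p=True r=True
s_1={p,r,s}: !!(p | r)=True !(p | r)=False (p | r)=True p=True r=True
s_2={p,q,r}: !!(p | r)=True !(p | r)=False (p | r)=True p=True r=True
s_3={q}: !!(p | r)=False !(p | r)=True (p | r)=False p=False r=False
s_4={}: !!(p | r)=False !(p | r)=True (p | r)=False p=False r=False
Evaluating at position 4: result = False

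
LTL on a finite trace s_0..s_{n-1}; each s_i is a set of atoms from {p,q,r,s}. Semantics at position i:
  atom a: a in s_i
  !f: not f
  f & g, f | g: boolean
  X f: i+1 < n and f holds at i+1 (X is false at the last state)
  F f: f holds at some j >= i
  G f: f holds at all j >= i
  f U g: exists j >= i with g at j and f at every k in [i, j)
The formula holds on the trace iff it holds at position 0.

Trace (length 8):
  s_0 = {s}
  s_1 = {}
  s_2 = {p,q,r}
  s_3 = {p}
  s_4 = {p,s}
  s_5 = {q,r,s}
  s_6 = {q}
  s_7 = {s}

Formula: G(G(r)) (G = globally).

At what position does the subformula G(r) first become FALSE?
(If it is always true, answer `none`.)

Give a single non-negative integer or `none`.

s_0={s}: G(r)=False r=False
s_1={}: G(r)=False r=False
s_2={p,q,r}: G(r)=False r=True
s_3={p}: G(r)=False r=False
s_4={p,s}: G(r)=False r=False
s_5={q,r,s}: G(r)=False r=True
s_6={q}: G(r)=False r=False
s_7={s}: G(r)=False r=False
G(G(r)) holds globally = False
First violation at position 0.

Answer: 0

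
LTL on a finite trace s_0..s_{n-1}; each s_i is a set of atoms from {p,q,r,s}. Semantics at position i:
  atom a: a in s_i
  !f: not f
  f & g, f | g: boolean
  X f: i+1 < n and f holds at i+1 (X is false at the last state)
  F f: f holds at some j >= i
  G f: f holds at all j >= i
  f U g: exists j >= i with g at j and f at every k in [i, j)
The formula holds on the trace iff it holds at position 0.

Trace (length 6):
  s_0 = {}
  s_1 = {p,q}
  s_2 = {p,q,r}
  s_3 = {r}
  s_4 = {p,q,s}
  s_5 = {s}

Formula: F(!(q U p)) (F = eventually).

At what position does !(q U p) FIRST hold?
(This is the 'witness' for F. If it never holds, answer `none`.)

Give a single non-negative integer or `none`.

s_0={}: !(q U p)=True (q U p)=False q=False p=False
s_1={p,q}: !(q U p)=False (q U p)=True q=True p=True
s_2={p,q,r}: !(q U p)=False (q U p)=True q=True p=True
s_3={r}: !(q U p)=True (q U p)=False q=False p=False
s_4={p,q,s}: !(q U p)=False (q U p)=True q=True p=True
s_5={s}: !(q U p)=True (q U p)=False q=False p=False
F(!(q U p)) holds; first witness at position 0.

Answer: 0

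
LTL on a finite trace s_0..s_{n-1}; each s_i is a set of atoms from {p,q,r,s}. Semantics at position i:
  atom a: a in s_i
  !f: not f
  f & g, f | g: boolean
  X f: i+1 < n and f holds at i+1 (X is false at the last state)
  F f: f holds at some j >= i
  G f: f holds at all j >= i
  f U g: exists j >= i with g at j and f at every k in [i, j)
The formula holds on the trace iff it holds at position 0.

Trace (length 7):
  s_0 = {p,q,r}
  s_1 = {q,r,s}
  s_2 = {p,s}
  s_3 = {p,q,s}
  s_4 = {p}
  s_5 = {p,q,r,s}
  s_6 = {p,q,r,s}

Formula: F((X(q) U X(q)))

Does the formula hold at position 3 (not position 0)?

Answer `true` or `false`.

Answer: true

Derivation:
s_0={p,q,r}: F((X(q) U X(q)))=True (X(q) U X(q))=True X(q)=True q=True
s_1={q,r,s}: F((X(q) U X(q)))=True (X(q) U X(q))=False X(q)=False q=True
s_2={p,s}: F((X(q) U X(q)))=True (X(q) U X(q))=True X(q)=True q=False
s_3={p,q,s}: F((X(q) U X(q)))=True (X(q) U X(q))=False X(q)=False q=True
s_4={p}: F((X(q) U X(q)))=True (X(q) U X(q))=True X(q)=True q=False
s_5={p,q,r,s}: F((X(q) U X(q)))=True (X(q) U X(q))=True X(q)=True q=True
s_6={p,q,r,s}: F((X(q) U X(q)))=False (X(q) U X(q))=False X(q)=False q=True
Evaluating at position 3: result = True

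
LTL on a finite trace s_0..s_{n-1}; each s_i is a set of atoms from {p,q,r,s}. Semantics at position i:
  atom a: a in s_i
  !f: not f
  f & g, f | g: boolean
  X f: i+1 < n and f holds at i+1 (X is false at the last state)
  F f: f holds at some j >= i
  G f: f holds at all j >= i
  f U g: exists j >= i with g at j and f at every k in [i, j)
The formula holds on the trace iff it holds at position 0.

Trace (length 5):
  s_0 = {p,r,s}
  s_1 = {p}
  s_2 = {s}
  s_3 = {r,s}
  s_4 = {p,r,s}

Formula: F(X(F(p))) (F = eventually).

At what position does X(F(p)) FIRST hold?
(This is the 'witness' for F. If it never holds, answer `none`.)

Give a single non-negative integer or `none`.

s_0={p,r,s}: X(F(p))=True F(p)=True p=True
s_1={p}: X(F(p))=True F(p)=True p=True
s_2={s}: X(F(p))=True F(p)=True p=False
s_3={r,s}: X(F(p))=True F(p)=True p=False
s_4={p,r,s}: X(F(p))=False F(p)=True p=True
F(X(F(p))) holds; first witness at position 0.

Answer: 0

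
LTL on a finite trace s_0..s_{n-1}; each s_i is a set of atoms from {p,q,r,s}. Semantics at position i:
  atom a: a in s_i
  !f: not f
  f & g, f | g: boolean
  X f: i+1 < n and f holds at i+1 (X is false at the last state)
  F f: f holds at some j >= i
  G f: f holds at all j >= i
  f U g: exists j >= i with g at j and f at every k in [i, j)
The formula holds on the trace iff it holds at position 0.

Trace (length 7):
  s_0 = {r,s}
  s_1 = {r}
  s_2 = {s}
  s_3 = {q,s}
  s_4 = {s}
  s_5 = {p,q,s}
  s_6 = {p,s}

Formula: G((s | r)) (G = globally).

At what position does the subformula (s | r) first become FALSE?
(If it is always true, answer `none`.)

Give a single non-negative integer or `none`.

Answer: none

Derivation:
s_0={r,s}: (s | r)=True s=True r=True
s_1={r}: (s | r)=True s=False r=True
s_2={s}: (s | r)=True s=True r=False
s_3={q,s}: (s | r)=True s=True r=False
s_4={s}: (s | r)=True s=True r=False
s_5={p,q,s}: (s | r)=True s=True r=False
s_6={p,s}: (s | r)=True s=True r=False
G((s | r)) holds globally = True
No violation — formula holds at every position.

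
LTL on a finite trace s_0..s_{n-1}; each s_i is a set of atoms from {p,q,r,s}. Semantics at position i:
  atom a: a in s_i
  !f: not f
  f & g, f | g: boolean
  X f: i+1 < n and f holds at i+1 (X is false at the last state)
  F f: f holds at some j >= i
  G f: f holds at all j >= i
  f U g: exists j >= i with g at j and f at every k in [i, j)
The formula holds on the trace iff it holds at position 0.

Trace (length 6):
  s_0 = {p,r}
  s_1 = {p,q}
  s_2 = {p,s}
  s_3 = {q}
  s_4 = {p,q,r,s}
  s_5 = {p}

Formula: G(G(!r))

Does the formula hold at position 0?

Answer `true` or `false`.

s_0={p,r}: G(G(!r))=False G(!r)=False !r=False r=True
s_1={p,q}: G(G(!r))=False G(!r)=False !r=True r=False
s_2={p,s}: G(G(!r))=False G(!r)=False !r=True r=False
s_3={q}: G(G(!r))=False G(!r)=False !r=True r=False
s_4={p,q,r,s}: G(G(!r))=False G(!r)=False !r=False r=True
s_5={p}: G(G(!r))=True G(!r)=True !r=True r=False

Answer: false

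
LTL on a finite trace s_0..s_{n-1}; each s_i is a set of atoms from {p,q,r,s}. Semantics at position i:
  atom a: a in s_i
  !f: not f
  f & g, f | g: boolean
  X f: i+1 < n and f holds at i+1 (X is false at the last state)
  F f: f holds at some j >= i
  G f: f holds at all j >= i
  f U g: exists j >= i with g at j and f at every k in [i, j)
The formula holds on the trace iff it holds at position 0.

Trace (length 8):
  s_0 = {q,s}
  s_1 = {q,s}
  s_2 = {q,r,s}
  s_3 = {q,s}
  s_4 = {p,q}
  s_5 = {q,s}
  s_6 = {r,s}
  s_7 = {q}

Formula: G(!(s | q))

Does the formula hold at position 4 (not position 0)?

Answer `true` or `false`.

Answer: false

Derivation:
s_0={q,s}: G(!(s | q))=False !(s | q)=False (s | q)=True s=True q=True
s_1={q,s}: G(!(s | q))=False !(s | q)=False (s | q)=True s=True q=True
s_2={q,r,s}: G(!(s | q))=False !(s | q)=False (s | q)=True s=True q=True
s_3={q,s}: G(!(s | q))=False !(s | q)=False (s | q)=True s=True q=True
s_4={p,q}: G(!(s | q))=False !(s | q)=False (s | q)=True s=False q=True
s_5={q,s}: G(!(s | q))=False !(s | q)=False (s | q)=True s=True q=True
s_6={r,s}: G(!(s | q))=False !(s | q)=False (s | q)=True s=True q=False
s_7={q}: G(!(s | q))=False !(s | q)=False (s | q)=True s=False q=True
Evaluating at position 4: result = False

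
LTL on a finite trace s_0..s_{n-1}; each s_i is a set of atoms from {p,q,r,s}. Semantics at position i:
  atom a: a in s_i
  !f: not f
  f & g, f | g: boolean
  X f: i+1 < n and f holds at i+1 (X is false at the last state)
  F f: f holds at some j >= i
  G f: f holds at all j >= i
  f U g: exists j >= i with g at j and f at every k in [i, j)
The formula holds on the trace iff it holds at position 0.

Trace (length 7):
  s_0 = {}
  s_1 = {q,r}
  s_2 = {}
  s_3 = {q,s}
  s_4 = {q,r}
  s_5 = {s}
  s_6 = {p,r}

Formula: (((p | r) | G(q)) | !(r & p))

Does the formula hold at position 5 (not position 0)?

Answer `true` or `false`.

Answer: true

Derivation:
s_0={}: (((p | r) | G(q)) | !(r & p))=True ((p | r) | G(q))=False (p | r)=False p=False r=False G(q)=False q=False !(r & p)=True (r & p)=False
s_1={q,r}: (((p | r) | G(q)) | !(r & p))=True ((p | r) | G(q))=True (p | r)=True p=False r=True G(q)=False q=True !(r & p)=True (r & p)=False
s_2={}: (((p | r) | G(q)) | !(r & p))=True ((p | r) | G(q))=False (p | r)=False p=False r=False G(q)=False q=False !(r & p)=True (r & p)=False
s_3={q,s}: (((p | r) | G(q)) | !(r & p))=True ((p | r) | G(q))=False (p | r)=False p=False r=False G(q)=False q=True !(r & p)=True (r & p)=False
s_4={q,r}: (((p | r) | G(q)) | !(r & p))=True ((p | r) | G(q))=True (p | r)=True p=False r=True G(q)=False q=True !(r & p)=True (r & p)=False
s_5={s}: (((p | r) | G(q)) | !(r & p))=True ((p | r) | G(q))=False (p | r)=False p=False r=False G(q)=False q=False !(r & p)=True (r & p)=False
s_6={p,r}: (((p | r) | G(q)) | !(r & p))=True ((p | r) | G(q))=True (p | r)=True p=True r=True G(q)=False q=False !(r & p)=False (r & p)=True
Evaluating at position 5: result = True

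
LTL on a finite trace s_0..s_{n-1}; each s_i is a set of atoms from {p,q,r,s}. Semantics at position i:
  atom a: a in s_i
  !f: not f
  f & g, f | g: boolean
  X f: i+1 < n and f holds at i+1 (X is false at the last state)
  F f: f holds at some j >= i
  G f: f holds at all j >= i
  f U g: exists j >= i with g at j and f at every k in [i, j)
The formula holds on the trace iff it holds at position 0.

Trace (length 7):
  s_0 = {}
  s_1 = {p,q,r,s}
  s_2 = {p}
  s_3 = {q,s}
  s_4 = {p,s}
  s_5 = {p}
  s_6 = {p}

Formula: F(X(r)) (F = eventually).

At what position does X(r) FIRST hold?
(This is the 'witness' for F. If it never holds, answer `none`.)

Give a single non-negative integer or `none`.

s_0={}: X(r)=True r=False
s_1={p,q,r,s}: X(r)=False r=True
s_2={p}: X(r)=False r=False
s_3={q,s}: X(r)=False r=False
s_4={p,s}: X(r)=False r=False
s_5={p}: X(r)=False r=False
s_6={p}: X(r)=False r=False
F(X(r)) holds; first witness at position 0.

Answer: 0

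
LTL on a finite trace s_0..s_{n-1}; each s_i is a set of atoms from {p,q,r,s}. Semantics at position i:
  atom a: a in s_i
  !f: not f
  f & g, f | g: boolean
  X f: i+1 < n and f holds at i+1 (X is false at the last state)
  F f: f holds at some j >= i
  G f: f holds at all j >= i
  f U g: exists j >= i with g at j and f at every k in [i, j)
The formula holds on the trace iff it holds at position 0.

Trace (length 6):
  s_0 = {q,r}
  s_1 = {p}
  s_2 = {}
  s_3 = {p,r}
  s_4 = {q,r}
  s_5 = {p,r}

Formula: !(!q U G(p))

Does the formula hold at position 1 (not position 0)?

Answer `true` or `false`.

s_0={q,r}: !(!q U G(p))=True (!q U G(p))=False !q=False q=True G(p)=False p=False
s_1={p}: !(!q U G(p))=True (!q U G(p))=False !q=True q=False G(p)=False p=True
s_2={}: !(!q U G(p))=True (!q U G(p))=False !q=True q=False G(p)=False p=False
s_3={p,r}: !(!q U G(p))=True (!q U G(p))=False !q=True q=False G(p)=False p=True
s_4={q,r}: !(!q U G(p))=True (!q U G(p))=False !q=False q=True G(p)=False p=False
s_5={p,r}: !(!q U G(p))=False (!q U G(p))=True !q=True q=False G(p)=True p=True
Evaluating at position 1: result = True

Answer: true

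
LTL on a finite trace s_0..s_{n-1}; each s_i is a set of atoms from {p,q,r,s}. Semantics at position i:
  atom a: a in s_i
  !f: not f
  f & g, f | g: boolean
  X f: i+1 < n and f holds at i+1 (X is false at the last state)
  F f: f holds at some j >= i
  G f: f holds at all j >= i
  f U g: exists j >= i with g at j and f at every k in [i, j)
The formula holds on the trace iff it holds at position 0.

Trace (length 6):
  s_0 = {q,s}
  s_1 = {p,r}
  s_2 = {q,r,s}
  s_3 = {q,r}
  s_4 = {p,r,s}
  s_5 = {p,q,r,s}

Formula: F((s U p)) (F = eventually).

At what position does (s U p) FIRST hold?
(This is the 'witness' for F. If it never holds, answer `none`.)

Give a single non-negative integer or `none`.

Answer: 0

Derivation:
s_0={q,s}: (s U p)=True s=True p=False
s_1={p,r}: (s U p)=True s=False p=True
s_2={q,r,s}: (s U p)=False s=True p=False
s_3={q,r}: (s U p)=False s=False p=False
s_4={p,r,s}: (s U p)=True s=True p=True
s_5={p,q,r,s}: (s U p)=True s=True p=True
F((s U p)) holds; first witness at position 0.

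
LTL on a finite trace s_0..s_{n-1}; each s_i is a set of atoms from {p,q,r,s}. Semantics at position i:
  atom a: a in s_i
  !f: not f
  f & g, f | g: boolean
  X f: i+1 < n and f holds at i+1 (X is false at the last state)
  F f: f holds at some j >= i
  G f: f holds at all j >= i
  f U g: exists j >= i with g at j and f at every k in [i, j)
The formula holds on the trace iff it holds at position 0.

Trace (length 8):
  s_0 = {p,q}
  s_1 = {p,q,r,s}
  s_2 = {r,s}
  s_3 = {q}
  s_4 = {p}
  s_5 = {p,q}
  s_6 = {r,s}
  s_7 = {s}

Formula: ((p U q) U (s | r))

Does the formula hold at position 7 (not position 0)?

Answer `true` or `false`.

s_0={p,q}: ((p U q) U (s | r))=True (p U q)=True p=True q=True (s | r)=False s=False r=False
s_1={p,q,r,s}: ((p U q) U (s | r))=True (p U q)=True p=True q=True (s | r)=True s=True r=True
s_2={r,s}: ((p U q) U (s | r))=True (p U q)=False p=False q=False (s | r)=True s=True r=True
s_3={q}: ((p U q) U (s | r))=True (p U q)=True p=False q=True (s | r)=False s=False r=False
s_4={p}: ((p U q) U (s | r))=True (p U q)=True p=True q=False (s | r)=False s=False r=False
s_5={p,q}: ((p U q) U (s | r))=True (p U q)=True p=True q=True (s | r)=False s=False r=False
s_6={r,s}: ((p U q) U (s | r))=True (p U q)=False p=False q=False (s | r)=True s=True r=True
s_7={s}: ((p U q) U (s | r))=True (p U q)=False p=False q=False (s | r)=True s=True r=False
Evaluating at position 7: result = True

Answer: true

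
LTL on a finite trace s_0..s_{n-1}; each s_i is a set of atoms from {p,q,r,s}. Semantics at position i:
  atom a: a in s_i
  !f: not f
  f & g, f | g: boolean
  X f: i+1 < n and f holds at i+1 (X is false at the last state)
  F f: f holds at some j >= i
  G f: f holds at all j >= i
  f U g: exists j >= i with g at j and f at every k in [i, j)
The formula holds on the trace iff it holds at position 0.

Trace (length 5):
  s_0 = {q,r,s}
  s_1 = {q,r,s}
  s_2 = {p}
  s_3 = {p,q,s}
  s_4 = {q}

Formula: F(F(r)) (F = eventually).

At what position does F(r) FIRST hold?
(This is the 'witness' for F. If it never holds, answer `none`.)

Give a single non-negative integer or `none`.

Answer: 0

Derivation:
s_0={q,r,s}: F(r)=True r=True
s_1={q,r,s}: F(r)=True r=True
s_2={p}: F(r)=False r=False
s_3={p,q,s}: F(r)=False r=False
s_4={q}: F(r)=False r=False
F(F(r)) holds; first witness at position 0.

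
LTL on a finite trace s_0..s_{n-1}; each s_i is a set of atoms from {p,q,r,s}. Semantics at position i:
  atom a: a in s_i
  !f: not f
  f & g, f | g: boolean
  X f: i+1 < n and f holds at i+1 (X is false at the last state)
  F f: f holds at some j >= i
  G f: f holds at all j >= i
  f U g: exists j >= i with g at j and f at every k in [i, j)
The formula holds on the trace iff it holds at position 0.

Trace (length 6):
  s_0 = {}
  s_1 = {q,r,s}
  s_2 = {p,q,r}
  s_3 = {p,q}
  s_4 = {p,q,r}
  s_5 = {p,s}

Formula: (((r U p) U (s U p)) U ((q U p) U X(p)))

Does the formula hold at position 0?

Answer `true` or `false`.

Answer: false

Derivation:
s_0={}: (((r U p) U (s U p)) U ((q U p) U X(p)))=False ((r U p) U (s U p))=False (r U p)=False r=False p=False (s U p)=False s=False ((q U p) U X(p))=False (q U p)=False q=False X(p)=False
s_1={q,r,s}: (((r U p) U (s U p)) U ((q U p) U X(p)))=True ((r U p) U (s U p))=True (r U p)=True r=True p=False (s U p)=True s=True ((q U p) U X(p))=True (q U p)=True q=True X(p)=True
s_2={p,q,r}: (((r U p) U (s U p)) U ((q U p) U X(p)))=True ((r U p) U (s U p))=True (r U p)=True r=True p=True (s U p)=True s=False ((q U p) U X(p))=True (q U p)=True q=True X(p)=True
s_3={p,q}: (((r U p) U (s U p)) U ((q U p) U X(p)))=True ((r U p) U (s U p))=True (r U p)=True r=False p=True (s U p)=True s=False ((q U p) U X(p))=True (q U p)=True q=True X(p)=True
s_4={p,q,r}: (((r U p) U (s U p)) U ((q U p) U X(p)))=True ((r U p) U (s U p))=True (r U p)=True r=True p=True (s U p)=True s=False ((q U p) U X(p))=True (q U p)=True q=True X(p)=True
s_5={p,s}: (((r U p) U (s U p)) U ((q U p) U X(p)))=False ((r U p) U (s U p))=True (r U p)=True r=False p=True (s U p)=True s=True ((q U p) U X(p))=False (q U p)=True q=False X(p)=False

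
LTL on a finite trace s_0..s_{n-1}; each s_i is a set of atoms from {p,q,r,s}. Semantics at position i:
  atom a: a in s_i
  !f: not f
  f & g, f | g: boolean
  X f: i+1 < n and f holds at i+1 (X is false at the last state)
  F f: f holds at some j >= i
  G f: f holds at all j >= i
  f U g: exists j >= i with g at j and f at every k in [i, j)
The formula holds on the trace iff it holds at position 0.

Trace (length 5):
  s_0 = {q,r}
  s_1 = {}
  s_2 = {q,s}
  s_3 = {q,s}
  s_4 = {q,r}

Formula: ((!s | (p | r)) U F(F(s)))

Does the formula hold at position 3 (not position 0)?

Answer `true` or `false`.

Answer: true

Derivation:
s_0={q,r}: ((!s | (p | r)) U F(F(s)))=True (!s | (p | r))=True !s=True s=False (p | r)=True p=False r=True F(F(s))=True F(s)=True
s_1={}: ((!s | (p | r)) U F(F(s)))=True (!s | (p | r))=True !s=True s=False (p | r)=False p=False r=False F(F(s))=True F(s)=True
s_2={q,s}: ((!s | (p | r)) U F(F(s)))=True (!s | (p | r))=False !s=False s=True (p | r)=False p=False r=False F(F(s))=True F(s)=True
s_3={q,s}: ((!s | (p | r)) U F(F(s)))=True (!s | (p | r))=False !s=False s=True (p | r)=False p=False r=False F(F(s))=True F(s)=True
s_4={q,r}: ((!s | (p | r)) U F(F(s)))=False (!s | (p | r))=True !s=True s=False (p | r)=True p=False r=True F(F(s))=False F(s)=False
Evaluating at position 3: result = True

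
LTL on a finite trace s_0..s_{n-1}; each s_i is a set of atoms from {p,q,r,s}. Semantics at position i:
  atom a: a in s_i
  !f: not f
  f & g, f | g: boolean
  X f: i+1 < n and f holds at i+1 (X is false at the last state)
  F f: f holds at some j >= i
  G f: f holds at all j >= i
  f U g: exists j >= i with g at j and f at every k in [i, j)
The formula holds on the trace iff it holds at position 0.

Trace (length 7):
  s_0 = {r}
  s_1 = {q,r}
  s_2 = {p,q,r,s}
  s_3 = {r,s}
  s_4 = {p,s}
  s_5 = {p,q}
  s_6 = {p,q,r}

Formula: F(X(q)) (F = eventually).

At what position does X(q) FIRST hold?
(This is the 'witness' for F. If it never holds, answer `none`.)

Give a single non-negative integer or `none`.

s_0={r}: X(q)=True q=False
s_1={q,r}: X(q)=True q=True
s_2={p,q,r,s}: X(q)=False q=True
s_3={r,s}: X(q)=False q=False
s_4={p,s}: X(q)=True q=False
s_5={p,q}: X(q)=True q=True
s_6={p,q,r}: X(q)=False q=True
F(X(q)) holds; first witness at position 0.

Answer: 0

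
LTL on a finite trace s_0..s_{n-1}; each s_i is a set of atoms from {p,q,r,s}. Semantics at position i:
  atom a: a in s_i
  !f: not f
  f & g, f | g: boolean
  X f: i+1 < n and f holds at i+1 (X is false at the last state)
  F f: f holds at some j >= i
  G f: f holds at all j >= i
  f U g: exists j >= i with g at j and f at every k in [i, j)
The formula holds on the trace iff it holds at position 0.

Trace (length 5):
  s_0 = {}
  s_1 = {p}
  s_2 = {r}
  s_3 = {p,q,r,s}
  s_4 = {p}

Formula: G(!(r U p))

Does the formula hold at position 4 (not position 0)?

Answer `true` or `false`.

s_0={}: G(!(r U p))=False !(r U p)=True (r U p)=False r=False p=False
s_1={p}: G(!(r U p))=False !(r U p)=False (r U p)=True r=False p=True
s_2={r}: G(!(r U p))=False !(r U p)=False (r U p)=True r=True p=False
s_3={p,q,r,s}: G(!(r U p))=False !(r U p)=False (r U p)=True r=True p=True
s_4={p}: G(!(r U p))=False !(r U p)=False (r U p)=True r=False p=True
Evaluating at position 4: result = False

Answer: false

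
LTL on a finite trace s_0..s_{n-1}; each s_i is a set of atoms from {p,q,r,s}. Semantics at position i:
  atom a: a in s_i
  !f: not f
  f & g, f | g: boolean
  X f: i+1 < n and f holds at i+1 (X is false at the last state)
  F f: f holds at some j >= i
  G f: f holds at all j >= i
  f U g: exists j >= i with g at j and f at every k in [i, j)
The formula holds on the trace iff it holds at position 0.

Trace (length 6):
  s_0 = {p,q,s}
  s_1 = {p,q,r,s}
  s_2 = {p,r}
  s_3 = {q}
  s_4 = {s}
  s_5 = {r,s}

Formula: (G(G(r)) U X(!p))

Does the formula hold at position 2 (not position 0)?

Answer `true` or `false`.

s_0={p,q,s}: (G(G(r)) U X(!p))=False G(G(r))=False G(r)=False r=False X(!p)=False !p=False p=True
s_1={p,q,r,s}: (G(G(r)) U X(!p))=False G(G(r))=False G(r)=False r=True X(!p)=False !p=False p=True
s_2={p,r}: (G(G(r)) U X(!p))=True G(G(r))=False G(r)=False r=True X(!p)=True !p=False p=True
s_3={q}: (G(G(r)) U X(!p))=True G(G(r))=False G(r)=False r=False X(!p)=True !p=True p=False
s_4={s}: (G(G(r)) U X(!p))=True G(G(r))=False G(r)=False r=False X(!p)=True !p=True p=False
s_5={r,s}: (G(G(r)) U X(!p))=False G(G(r))=True G(r)=True r=True X(!p)=False !p=True p=False
Evaluating at position 2: result = True

Answer: true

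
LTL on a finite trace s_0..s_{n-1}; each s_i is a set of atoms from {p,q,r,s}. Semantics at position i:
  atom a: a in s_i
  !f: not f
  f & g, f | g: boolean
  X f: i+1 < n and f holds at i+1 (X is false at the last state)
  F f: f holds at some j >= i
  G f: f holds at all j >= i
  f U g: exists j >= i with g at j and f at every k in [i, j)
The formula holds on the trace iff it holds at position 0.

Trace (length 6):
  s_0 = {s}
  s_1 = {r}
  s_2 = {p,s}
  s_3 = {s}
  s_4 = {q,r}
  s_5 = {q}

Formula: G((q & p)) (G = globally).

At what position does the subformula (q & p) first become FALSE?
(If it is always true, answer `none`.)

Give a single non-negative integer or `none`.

s_0={s}: (q & p)=False q=False p=False
s_1={r}: (q & p)=False q=False p=False
s_2={p,s}: (q & p)=False q=False p=True
s_3={s}: (q & p)=False q=False p=False
s_4={q,r}: (q & p)=False q=True p=False
s_5={q}: (q & p)=False q=True p=False
G((q & p)) holds globally = False
First violation at position 0.

Answer: 0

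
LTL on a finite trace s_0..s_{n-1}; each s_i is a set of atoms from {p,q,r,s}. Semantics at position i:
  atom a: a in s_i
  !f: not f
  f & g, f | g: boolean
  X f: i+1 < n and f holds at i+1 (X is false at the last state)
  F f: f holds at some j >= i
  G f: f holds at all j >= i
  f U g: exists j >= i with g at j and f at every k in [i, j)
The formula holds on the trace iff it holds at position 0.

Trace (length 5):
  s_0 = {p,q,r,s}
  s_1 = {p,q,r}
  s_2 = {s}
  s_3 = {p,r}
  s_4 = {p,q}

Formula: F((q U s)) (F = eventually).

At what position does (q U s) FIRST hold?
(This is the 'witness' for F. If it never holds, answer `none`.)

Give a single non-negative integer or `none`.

s_0={p,q,r,s}: (q U s)=True q=True s=True
s_1={p,q,r}: (q U s)=True q=True s=False
s_2={s}: (q U s)=True q=False s=True
s_3={p,r}: (q U s)=False q=False s=False
s_4={p,q}: (q U s)=False q=True s=False
F((q U s)) holds; first witness at position 0.

Answer: 0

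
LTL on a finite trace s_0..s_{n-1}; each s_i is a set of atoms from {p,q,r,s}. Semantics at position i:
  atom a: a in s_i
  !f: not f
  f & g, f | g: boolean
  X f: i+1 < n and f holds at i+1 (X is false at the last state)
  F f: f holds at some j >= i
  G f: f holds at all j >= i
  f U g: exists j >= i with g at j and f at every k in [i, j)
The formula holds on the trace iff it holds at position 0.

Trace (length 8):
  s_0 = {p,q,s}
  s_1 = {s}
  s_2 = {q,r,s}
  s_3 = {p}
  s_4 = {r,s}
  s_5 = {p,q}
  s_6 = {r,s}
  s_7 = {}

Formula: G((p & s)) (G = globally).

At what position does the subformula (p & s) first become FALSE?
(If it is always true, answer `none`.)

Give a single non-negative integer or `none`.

s_0={p,q,s}: (p & s)=True p=True s=True
s_1={s}: (p & s)=False p=False s=True
s_2={q,r,s}: (p & s)=False p=False s=True
s_3={p}: (p & s)=False p=True s=False
s_4={r,s}: (p & s)=False p=False s=True
s_5={p,q}: (p & s)=False p=True s=False
s_6={r,s}: (p & s)=False p=False s=True
s_7={}: (p & s)=False p=False s=False
G((p & s)) holds globally = False
First violation at position 1.

Answer: 1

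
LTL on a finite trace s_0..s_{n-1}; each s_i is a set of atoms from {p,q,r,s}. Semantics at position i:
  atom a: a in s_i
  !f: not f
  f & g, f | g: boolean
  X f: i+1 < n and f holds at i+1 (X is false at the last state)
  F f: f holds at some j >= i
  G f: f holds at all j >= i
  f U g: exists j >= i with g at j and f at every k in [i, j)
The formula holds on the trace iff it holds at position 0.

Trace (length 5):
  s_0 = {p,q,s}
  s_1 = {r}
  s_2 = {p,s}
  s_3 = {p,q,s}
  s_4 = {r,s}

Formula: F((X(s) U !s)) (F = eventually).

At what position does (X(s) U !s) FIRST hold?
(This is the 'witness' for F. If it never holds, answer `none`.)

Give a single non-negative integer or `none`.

Answer: 1

Derivation:
s_0={p,q,s}: (X(s) U !s)=False X(s)=False s=True !s=False
s_1={r}: (X(s) U !s)=True X(s)=True s=False !s=True
s_2={p,s}: (X(s) U !s)=False X(s)=True s=True !s=False
s_3={p,q,s}: (X(s) U !s)=False X(s)=True s=True !s=False
s_4={r,s}: (X(s) U !s)=False X(s)=False s=True !s=False
F((X(s) U !s)) holds; first witness at position 1.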